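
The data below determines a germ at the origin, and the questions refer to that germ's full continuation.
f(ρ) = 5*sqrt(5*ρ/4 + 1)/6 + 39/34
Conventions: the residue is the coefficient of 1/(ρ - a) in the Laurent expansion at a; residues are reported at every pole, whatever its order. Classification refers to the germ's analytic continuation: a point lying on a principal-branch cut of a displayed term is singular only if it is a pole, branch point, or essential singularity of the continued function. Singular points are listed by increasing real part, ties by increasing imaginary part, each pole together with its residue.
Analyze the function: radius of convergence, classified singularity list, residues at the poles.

Radius of convergence at 0: 4/5.
At -4/5: an algebraic (square-root) branch point.

Branch term (5/6)*sqrt(1 - ρ/(-4/5)): its argument vanishes at ρ = -4/5, a square-root branch point, modulus 4/5.
The radius of convergence is the smallest modulus among the singular points: 4/5.


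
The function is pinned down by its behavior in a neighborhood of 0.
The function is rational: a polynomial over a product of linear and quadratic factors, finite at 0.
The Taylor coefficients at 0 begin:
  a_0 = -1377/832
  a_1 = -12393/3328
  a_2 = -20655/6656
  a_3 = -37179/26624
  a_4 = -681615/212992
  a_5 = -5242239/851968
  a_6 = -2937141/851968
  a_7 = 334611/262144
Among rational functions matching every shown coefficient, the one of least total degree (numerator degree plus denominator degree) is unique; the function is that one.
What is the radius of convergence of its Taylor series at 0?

The radius of convergence is (1/3)*sqrt(6).

No rational of total degree below 5 reproduces all 8 coefficients; solving the [0/5] Pade equations on them gives f(μ) = 34/(13*(μ - 4/3)**3*(μ**2 + 2/3)), whose expansion matches every shown term.
Denominator factor (μ - 4/3)^3: pole of order 3 at 4/3, modulus 4/3.
Denominator factor (μ**2 + 2/3): discriminant -8/3, complex-conjugate roots ((1/3)*sqrt(6))*i and -((1/3)*sqrt(6))*i; poles of order 1, moduli (1/3)*sqrt(6) and (1/3)*sqrt(6).
The radius of convergence is the smallest modulus among the singular points: (1/3)*sqrt(6).


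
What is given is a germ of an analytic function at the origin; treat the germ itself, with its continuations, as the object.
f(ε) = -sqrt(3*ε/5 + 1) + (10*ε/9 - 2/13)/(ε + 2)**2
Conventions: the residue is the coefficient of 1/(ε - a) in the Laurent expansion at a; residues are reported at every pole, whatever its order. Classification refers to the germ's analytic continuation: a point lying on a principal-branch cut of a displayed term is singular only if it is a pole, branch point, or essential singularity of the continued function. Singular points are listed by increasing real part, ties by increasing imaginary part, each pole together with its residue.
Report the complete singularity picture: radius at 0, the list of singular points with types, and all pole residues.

Radius of convergence at 0: 5/3.
At -2: a pole of order 2; residue 10/9.
At -5/3: an algebraic (square-root) branch point.

Denominator factor (ε + 2)^2: pole of order 2 at -2, modulus 2.
Branch term (-1)*sqrt(1 - ε/(-5/3)): its argument vanishes at ε = -5/3, a square-root branch point, modulus 5/3.
The radius of convergence is the smallest modulus among the singular points: 5/3.
The branch term is analytic at -2 and contributes nothing to the residue; only the rational part matters.
At the order-2 pole -2 set g(ε) = (ε - (-2))^2*(rational part) = 10*ε/9 - 2/13.
Order-2 pole: residue = g'(a); g'(-2) = 10/9, so the residue is 10/9.
List the singular points by increasing real part (a conjugate pair: the negative imaginary part first).


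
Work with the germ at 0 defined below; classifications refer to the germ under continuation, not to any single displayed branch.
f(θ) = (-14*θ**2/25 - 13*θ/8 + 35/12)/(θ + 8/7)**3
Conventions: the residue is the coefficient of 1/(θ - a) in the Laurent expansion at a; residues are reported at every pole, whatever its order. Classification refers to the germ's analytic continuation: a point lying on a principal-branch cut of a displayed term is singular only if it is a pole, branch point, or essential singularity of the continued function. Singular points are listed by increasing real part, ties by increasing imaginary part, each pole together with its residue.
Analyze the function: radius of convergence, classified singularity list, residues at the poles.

Denominator factor (θ + 8/7)^3: pole of order 3 at -8/7, modulus 8/7.
The radius of convergence is the smallest modulus among the singular points: 8/7.
At the order-3 pole -8/7 set g(θ) = (θ - (-8/7))^3*f(θ) = -14*θ**2/25 - 13*θ/8 + 35/12.
Order-3 pole: residue = g''(a)/2; g''(-8/7) = -28/25, so the residue is -14/25.

Radius of convergence at 0: 8/7.
At -8/7: a pole of order 3; residue -14/25.


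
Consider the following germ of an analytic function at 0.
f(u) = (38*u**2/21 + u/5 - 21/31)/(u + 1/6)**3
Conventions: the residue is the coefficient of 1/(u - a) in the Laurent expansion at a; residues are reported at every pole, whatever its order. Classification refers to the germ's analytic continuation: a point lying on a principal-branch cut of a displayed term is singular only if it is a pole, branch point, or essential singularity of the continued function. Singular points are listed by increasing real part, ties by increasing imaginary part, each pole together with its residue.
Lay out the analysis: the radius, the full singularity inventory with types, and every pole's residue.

Radius of convergence at 0: 1/6.
At -1/6: a pole of order 3; residue 38/21.

Denominator factor (u + 1/6)^3: pole of order 3 at -1/6, modulus 1/6.
The radius of convergence is the smallest modulus among the singular points: 1/6.
At the order-3 pole -1/6 set g(u) = (u - (-1/6))^3*f(u) = 38*u**2/21 + u/5 - 21/31.
Order-3 pole: residue = g''(a)/2; g''(-1/6) = 76/21, so the residue is 38/21.


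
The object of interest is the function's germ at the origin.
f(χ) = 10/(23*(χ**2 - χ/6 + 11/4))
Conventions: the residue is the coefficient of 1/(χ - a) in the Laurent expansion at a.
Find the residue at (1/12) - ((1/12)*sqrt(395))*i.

The residue is ((12/1817)*sqrt(395))*i.

The factor χ**2 - χ/6 + 11/4 splits as (χ - a)(χ - a') with a = (1/12) - ((1/12)*sqrt(395))*i, a' = (1/12) + ((1/12)*sqrt(395))*i. At the order-1 pole a set g(χ) = (χ - a)*f(χ) = [10/23] / (χ - a').
Simple pole: residue = g(a) at a = (1/12) - ((1/12)*sqrt(395))*i, which is ((12/1817)*sqrt(395))*i.


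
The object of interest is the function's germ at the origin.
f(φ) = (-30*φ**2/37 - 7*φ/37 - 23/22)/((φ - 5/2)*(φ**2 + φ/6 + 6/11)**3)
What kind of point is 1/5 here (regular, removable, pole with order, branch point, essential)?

Denominator factors: φ - 5/2 = -23/10 at φ = 1/5; φ**2 + φ/6 + 6/11 = 1021/1650 at φ = 1/5 — none vanishes.
So the germ continues analytically to 1/5.

The point is a regular point.


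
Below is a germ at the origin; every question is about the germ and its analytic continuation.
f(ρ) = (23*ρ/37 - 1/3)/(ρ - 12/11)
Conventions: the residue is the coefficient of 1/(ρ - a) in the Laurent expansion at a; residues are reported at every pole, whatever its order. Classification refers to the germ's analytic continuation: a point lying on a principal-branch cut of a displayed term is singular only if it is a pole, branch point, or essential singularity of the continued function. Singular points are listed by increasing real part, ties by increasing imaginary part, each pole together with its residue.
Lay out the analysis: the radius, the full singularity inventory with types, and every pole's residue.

Radius of convergence at 0: 12/11.
At 12/11: a pole of order 1; residue 421/1221.

Denominator factor (ρ - 12/11): pole of order 1 at 12/11, modulus 12/11.
The radius of convergence is the smallest modulus among the singular points: 12/11.
At the order-1 pole 12/11 set g(ρ) = (ρ - (12/11))*f(ρ) = 23*ρ/37 - 1/3.
Simple pole: residue = g(a) at a = 12/11, which is 421/1221.


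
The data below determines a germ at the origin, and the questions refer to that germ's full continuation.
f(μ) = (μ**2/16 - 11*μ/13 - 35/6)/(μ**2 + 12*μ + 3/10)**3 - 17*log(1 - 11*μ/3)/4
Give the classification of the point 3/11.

The point is a logarithmic branch point.

The term (-17/4)*log(1 - μ/(3/11)) has argument 1 - 3/11/(3/11) = 0 at 3/11: a logarithmic (infinitely-sheeted) branch point; the remaining terms are analytic or single-valued there.


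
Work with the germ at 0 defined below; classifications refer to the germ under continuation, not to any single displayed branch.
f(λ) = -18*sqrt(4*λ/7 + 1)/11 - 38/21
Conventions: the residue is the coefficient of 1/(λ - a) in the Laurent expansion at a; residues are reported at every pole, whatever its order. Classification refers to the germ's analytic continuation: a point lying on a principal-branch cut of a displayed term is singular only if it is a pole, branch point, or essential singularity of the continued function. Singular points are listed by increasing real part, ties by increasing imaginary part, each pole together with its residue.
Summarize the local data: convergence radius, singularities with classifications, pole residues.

Radius of convergence at 0: 7/4.
At -7/4: an algebraic (square-root) branch point.

Branch term (-18/11)*sqrt(1 - λ/(-7/4)): its argument vanishes at λ = -7/4, a square-root branch point, modulus 7/4.
The radius of convergence is the smallest modulus among the singular points: 7/4.


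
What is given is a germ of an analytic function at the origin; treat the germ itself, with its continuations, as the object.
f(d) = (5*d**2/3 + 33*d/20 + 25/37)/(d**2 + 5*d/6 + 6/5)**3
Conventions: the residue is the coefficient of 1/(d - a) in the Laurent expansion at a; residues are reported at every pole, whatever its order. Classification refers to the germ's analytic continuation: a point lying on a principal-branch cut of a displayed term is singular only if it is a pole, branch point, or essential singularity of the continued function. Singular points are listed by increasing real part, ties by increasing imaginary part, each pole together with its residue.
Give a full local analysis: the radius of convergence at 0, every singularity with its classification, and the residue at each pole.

Radius of convergence at 0: (1/5)*sqrt(30).
At (-5/12) - ((1/60)*sqrt(3695))*i: a pole of order 3; residue ((36585900/14932586503)*sqrt(3695))*i.
At (-5/12) + ((1/60)*sqrt(3695))*i: a pole of order 3; residue -((36585900/14932586503)*sqrt(3695))*i.


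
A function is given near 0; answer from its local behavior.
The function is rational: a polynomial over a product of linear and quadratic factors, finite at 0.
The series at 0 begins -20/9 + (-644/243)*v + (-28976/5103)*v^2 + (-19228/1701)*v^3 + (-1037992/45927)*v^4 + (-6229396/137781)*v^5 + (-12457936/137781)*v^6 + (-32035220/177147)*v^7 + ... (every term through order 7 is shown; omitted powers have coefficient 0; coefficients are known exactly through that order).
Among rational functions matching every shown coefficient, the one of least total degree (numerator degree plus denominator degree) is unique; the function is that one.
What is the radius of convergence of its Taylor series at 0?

The radius of convergence is 1/2.

No rational of total degree below 5 reproduces all 8 coefficients; solving the [2/3] Pade equations on them gives f(v) = (-18*v**2/7 - 38*v/27 + 10)/((v - 1/2)*(v + 3)**2), whose expansion matches every shown term.
Denominator factor (v + 3)^2: pole of order 2 at -3, modulus 3.
Denominator factor (v - 1/2): pole of order 1 at 1/2, modulus 1/2.
The radius of convergence is the smallest modulus among the singular points: 1/2.


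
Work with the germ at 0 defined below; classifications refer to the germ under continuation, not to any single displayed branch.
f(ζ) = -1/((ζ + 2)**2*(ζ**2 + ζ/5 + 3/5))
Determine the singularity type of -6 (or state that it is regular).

Denominator factors: ζ**2 + ζ/5 + 3/5 = 177/5 at ζ = -6; ζ + 2 = -4 at ζ = -6 — none vanishes.
So the germ continues analytically to -6.

The point is a regular point.


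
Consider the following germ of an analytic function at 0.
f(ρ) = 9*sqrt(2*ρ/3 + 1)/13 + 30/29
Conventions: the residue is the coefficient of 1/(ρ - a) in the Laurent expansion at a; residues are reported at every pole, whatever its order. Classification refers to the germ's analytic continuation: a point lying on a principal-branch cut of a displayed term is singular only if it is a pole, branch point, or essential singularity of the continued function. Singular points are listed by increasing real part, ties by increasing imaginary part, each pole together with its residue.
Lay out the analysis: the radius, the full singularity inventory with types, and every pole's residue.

Radius of convergence at 0: 3/2.
At -3/2: an algebraic (square-root) branch point.

Branch term (9/13)*sqrt(1 - ρ/(-3/2)): its argument vanishes at ρ = -3/2, a square-root branch point, modulus 3/2.
The radius of convergence is the smallest modulus among the singular points: 3/2.


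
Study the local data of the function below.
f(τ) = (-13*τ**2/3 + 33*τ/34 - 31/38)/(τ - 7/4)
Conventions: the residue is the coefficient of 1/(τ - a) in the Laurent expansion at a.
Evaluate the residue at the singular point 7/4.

The residue is -192065/15504.

At the order-1 pole 7/4 set g(τ) = (τ - (7/4))*f(τ) = -13*τ**2/3 + 33*τ/34 - 31/38.
Simple pole: residue = g(a) at a = 7/4, which is -192065/15504.


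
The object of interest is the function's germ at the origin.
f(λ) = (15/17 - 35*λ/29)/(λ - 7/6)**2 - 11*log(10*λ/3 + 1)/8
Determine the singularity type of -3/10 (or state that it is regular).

The point is a logarithmic branch point.

The term (-11/8)*log(1 - λ/(-3/10)) has argument 1 - -3/10/(-3/10) = 0 at -3/10: a logarithmic (infinitely-sheeted) branch point; the remaining terms are analytic or single-valued there.


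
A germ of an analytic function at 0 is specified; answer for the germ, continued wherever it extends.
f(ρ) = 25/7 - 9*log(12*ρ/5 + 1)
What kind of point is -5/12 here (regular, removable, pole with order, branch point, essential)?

The term (-9)*log(1 - ρ/(-5/12)) has argument 1 - -5/12/(-5/12) = 0 at -5/12: a logarithmic (infinitely-sheeted) branch point; the remaining terms are analytic or single-valued there.

The point is a logarithmic branch point.


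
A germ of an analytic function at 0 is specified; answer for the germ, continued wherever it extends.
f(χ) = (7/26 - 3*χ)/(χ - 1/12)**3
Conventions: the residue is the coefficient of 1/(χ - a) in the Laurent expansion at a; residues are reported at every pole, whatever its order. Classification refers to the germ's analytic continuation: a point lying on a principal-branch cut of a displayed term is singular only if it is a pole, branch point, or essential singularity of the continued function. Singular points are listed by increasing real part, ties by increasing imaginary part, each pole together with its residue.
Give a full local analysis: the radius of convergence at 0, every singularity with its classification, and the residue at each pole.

Denominator factor (χ - 1/12)^3: pole of order 3 at 1/12, modulus 1/12.
The radius of convergence is the smallest modulus among the singular points: 1/12.
At the order-3 pole 1/12 set g(χ) = (χ - (1/12))^3*f(χ) = 7/26 - 3*χ.
Order-3 pole: residue = g''(a)/2; g''(1/12) = 0, so the residue is 0.

Radius of convergence at 0: 1/12.
At 1/12: a pole of order 3; residue 0.


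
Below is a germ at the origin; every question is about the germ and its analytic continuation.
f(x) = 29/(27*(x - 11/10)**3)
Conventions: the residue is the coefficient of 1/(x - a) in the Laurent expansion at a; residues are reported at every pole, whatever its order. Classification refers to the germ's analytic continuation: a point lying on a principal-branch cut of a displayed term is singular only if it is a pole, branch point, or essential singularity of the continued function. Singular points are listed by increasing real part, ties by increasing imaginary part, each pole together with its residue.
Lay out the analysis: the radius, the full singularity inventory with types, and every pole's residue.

Denominator factor (x - 11/10)^3: pole of order 3 at 11/10, modulus 11/10.
The radius of convergence is the smallest modulus among the singular points: 11/10.
At the order-3 pole 11/10 set g(x) = (x - (11/10))^3*f(x) = 29/27.
Order-3 pole: residue = g''(a)/2; g''(11/10) = 0, so the residue is 0.

Radius of convergence at 0: 11/10.
At 11/10: a pole of order 3; residue 0.


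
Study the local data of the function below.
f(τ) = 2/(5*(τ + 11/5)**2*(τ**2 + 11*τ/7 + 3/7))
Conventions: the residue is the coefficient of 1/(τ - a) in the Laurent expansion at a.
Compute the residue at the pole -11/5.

The residue is 34650/100489.

At the order-2 pole -11/5 set g(τ) = (τ - (-11/5))^2*f(τ) = 2/(5*(τ**2 + 11*τ/7 + 3/7)).
Order-2 pole: residue = g'(a); g'(-11/5) = 34650/100489, so the residue is 34650/100489.


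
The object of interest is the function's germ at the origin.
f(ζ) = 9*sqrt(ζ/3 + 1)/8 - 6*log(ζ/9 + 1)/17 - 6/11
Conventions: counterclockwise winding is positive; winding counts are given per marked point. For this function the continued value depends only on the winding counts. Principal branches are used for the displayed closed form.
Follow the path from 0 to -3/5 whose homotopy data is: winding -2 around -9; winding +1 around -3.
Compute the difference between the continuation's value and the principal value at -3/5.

The rational part is single-valued and drops out of the difference; each branch term changes only by its own monodromy.
(9/8)*sqrt(1 - ζ/(-3)): winding +1 is odd, the square root flips sign, contributing -2*(9/8)*sqrt(1 - (-3/5)/(-3)) = -2*(9/8)*sqrt(4/5) = -(9/10)*sqrt(5).
(-6/17)*log(1 - ζ/(-9)): each positive loop around -9 adds 2*pi*i to the log, so winding -2 contributes (-6/17)*(-2)*2*pi*i = (24/17)*pi*i.
Summing the contributions at ζ = -3/5 gives (-(9/10)*sqrt(5)) + ((24/17)*pi)*i.

Continued minus principal equals (-(9/10)*sqrt(5)) + ((24/17)*pi)*i.


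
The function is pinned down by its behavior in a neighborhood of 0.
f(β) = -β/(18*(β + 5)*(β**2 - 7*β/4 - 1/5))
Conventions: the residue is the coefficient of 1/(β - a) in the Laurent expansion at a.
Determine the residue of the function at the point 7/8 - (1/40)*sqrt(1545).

The residue is -25/6039 + (167/1866051)*sqrt(1545).

The factor β**2 - 7*β/4 - 1/5 splits as (β - a)(β - a') with a = 7/8 - (1/40)*sqrt(1545), a' = 7/8 + (1/40)*sqrt(1545). At the order-1 pole a set g(β) = (β - a)*f(β) = [-β/(18*(β + 5))] / (β - a').
Simple pole: residue = g(a) at a = 7/8 - (1/40)*sqrt(1545), which is -25/6039 + (167/1866051)*sqrt(1545).


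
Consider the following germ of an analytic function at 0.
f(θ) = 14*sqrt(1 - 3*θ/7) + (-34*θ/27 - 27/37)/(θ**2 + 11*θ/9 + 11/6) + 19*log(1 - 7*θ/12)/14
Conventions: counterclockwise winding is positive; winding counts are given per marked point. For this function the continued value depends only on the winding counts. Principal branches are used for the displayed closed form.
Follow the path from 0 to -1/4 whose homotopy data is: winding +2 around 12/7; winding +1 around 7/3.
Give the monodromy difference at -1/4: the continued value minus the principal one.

Continued minus principal equals (-(2)*sqrt(217)) + ((38/7)*pi)*i.

The rational part is single-valued and drops out of the difference; each branch term changes only by its own monodromy.
(14)*sqrt(1 - θ/(7/3)): winding +1 is odd, the square root flips sign, contributing -2*(14)*sqrt(1 - (-1/4)/(7/3)) = -2*(14)*sqrt(31/28) = -(2)*sqrt(217).
(19/14)*log(1 - θ/(12/7)): each positive loop around 12/7 adds 2*pi*i to the log, so winding +2 contributes (19/14)*(2)*2*pi*i = (38/7)*pi*i.
Summing the contributions at θ = -1/4 gives (-(2)*sqrt(217)) + ((38/7)*pi)*i.


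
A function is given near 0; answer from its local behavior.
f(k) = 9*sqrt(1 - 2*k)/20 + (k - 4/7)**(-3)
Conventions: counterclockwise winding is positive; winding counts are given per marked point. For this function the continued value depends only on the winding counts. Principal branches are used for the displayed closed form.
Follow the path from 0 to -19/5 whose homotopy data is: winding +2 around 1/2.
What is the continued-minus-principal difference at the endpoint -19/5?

Continued minus principal equals 0.

The rational part is single-valued and drops out of the difference; each branch term changes only by its own monodromy.
(9/20)*sqrt(1 - k/(1/2)): winding +2 is even, the square root returns to the same sheet, contribution 0.
Summing the contributions at k = -19/5 gives 0.


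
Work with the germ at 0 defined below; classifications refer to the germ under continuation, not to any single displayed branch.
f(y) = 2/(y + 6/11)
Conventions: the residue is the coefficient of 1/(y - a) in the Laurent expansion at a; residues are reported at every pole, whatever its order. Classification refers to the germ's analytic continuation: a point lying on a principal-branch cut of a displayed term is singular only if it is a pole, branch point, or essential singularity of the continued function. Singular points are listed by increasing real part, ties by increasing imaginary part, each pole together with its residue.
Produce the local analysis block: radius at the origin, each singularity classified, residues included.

Denominator factor (y + 6/11): pole of order 1 at -6/11, modulus 6/11.
The radius of convergence is the smallest modulus among the singular points: 6/11.
At the order-1 pole -6/11 set g(y) = (y - (-6/11))*f(y) = 2.
Simple pole: residue = g(a) at a = -6/11, which is 2.

Radius of convergence at 0: 6/11.
At -6/11: a pole of order 1; residue 2.


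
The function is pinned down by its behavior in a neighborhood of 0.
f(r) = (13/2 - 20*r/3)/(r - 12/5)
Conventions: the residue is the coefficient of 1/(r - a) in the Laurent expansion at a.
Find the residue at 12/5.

At the order-1 pole 12/5 set g(r) = (r - (12/5))*f(r) = 13/2 - 20*r/3.
Simple pole: residue = g(a) at a = 12/5, which is -19/2.

The residue is -19/2.


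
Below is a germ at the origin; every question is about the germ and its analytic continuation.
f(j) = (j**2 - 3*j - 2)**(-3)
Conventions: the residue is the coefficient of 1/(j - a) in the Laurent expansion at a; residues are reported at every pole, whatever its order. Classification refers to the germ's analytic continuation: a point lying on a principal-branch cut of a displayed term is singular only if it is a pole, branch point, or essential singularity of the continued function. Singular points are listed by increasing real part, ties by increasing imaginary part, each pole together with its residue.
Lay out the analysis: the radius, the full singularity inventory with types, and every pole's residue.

Denominator factor (j**2 - 3*j - 2)^3: discriminant 17, real irrational roots 3/2 + (1/2)*sqrt(17) and 3/2 - (1/2)*sqrt(17); poles of order 3, moduli 3/2 + (1/2)*sqrt(17) and -3/2 + (1/2)*sqrt(17).
The radius of convergence is the smallest modulus among the singular points: -3/2 + (1/2)*sqrt(17).
The factor j**2 - 3*j - 2 splits as (j - a)(j - a') with a = 3/2 - (1/2)*sqrt(17), a' = 3/2 + (1/2)*sqrt(17). At the order-3 pole a set g(j) = (j - a)^3*f(j) = [1] / (j - a')^3.
Order-3 pole: residue = g''(a)/2; g''(3/2 - (1/2)*sqrt(17)) = -(12/4913)*sqrt(17), so the residue is -(6/4913)*sqrt(17).
The factor j**2 - 3*j - 2 splits as (j - a)(j - a') with a = 3/2 + (1/2)*sqrt(17), a' = 3/2 - (1/2)*sqrt(17). At the order-3 pole a set g(j) = (j - a)^3*f(j) = [1] / (j - a')^3.
Order-3 pole: residue = g''(a)/2; g''(3/2 + (1/2)*sqrt(17)) = (12/4913)*sqrt(17), so the residue is (6/4913)*sqrt(17).
List the singular points by increasing real part (a conjugate pair: the negative imaginary part first).

Radius of convergence at 0: -3/2 + (1/2)*sqrt(17).
At 3/2 - (1/2)*sqrt(17): a pole of order 3; residue -(6/4913)*sqrt(17).
At 3/2 + (1/2)*sqrt(17): a pole of order 3; residue (6/4913)*sqrt(17).


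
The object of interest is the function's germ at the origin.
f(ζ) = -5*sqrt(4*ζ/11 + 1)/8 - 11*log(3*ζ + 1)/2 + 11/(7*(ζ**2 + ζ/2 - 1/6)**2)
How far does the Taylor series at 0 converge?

The radius of convergence is -1/4 + (1/12)*sqrt(33).

Denominator factor (ζ**2 + ζ/2 - 1/6)^2: discriminant 11/12, real irrational roots -1/4 + (1/12)*sqrt(33) and -1/4 - (1/12)*sqrt(33); poles of order 2, moduli -1/4 + (1/12)*sqrt(33) and 1/4 + (1/12)*sqrt(33).
Branch term (-11/2)*log(1 - ζ/(-1/3)): its argument vanishes at ζ = -1/3, a logarithmic branch point, modulus 1/3.
Branch term (-5/8)*sqrt(1 - ζ/(-11/4)): its argument vanishes at ζ = -11/4, a square-root branch point, modulus 11/4.
The radius of convergence is the smallest modulus among the singular points: -1/4 + (1/12)*sqrt(33).


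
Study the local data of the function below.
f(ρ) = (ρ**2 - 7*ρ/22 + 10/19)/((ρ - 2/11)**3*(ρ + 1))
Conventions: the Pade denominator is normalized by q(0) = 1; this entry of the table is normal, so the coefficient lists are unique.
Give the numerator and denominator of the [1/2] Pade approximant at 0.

The Pade approximant has numerator coefficients [-6655/76, -11632639073/932033296]; denominator coefficients [1, -90461941/6131798, 750801161/12263596].

Taylor coefficients needed (expand at 0): a_0 = -6655/76, a_1 = -396517/304, a_2 = -8440113/608, a_3 = -18991313/152.
Write the denominator as Q(ρ) = 1 + q1*ρ + q2*ρ^2. Requiring Q*f - P = O(ρ^4) with deg P <= 1 kills the coefficients of ρ^2..ρ^3 in Q*f:
  ρ^2: a_2 + q1*a_1 + q2*a_0 = 0, i.e. -8440113/608 + (-396517/304)*q1 + (-6655/76)*q2 = 0.
  ρ^3: a_3 + q1*a_2 + q2*a_1 = 0, i.e. -18991313/152 + (-8440113/608)*q1 + (-396517/304)*q2 = 0.
Solving this linear system: q1 = -90461941/6131798, q2 = 750801161/12263596.
The numerator is Q*f truncated at degree 1: P0 = a_0 = -6655/76; P1 = a_1 + q1*a_0 = -11632639073/932033296.


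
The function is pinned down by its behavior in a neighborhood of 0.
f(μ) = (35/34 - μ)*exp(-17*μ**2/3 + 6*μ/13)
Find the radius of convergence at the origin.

The radius of convergence is infinite.

The factor exp(-17*μ**2/3 + 6*μ/13) is entire and contributes no finite singular point.
The polynomial part has no poles.
No finite singular points: the Taylor series at 0 converges everywhere.


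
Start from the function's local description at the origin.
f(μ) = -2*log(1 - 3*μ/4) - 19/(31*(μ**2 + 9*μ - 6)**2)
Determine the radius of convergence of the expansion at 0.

The radius of convergence is -9/2 + (1/2)*sqrt(105).

Denominator factor (μ**2 + 9*μ - 6)^2: discriminant 105, real irrational roots -9/2 + (1/2)*sqrt(105) and -9/2 - (1/2)*sqrt(105); poles of order 2, moduli -9/2 + (1/2)*sqrt(105) and 9/2 + (1/2)*sqrt(105).
Branch term (-2)*log(1 - μ/(4/3)): its argument vanishes at μ = 4/3, a logarithmic branch point, modulus 4/3.
The radius of convergence is the smallest modulus among the singular points: -9/2 + (1/2)*sqrt(105).


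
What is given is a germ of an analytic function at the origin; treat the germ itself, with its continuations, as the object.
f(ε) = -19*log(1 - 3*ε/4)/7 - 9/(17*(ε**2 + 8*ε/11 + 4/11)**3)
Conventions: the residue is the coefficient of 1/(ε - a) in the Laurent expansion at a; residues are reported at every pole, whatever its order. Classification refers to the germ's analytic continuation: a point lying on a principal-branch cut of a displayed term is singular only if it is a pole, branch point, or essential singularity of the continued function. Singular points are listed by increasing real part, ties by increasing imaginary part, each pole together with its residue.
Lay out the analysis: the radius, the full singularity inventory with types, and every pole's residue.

Radius of convergence at 0: (2/11)*sqrt(11).
At (-4/11) - ((2/11)*sqrt(7))*i: a pole of order 3; residue -((4348377/2985472)*sqrt(7))*i.
At (-4/11) + ((2/11)*sqrt(7))*i: a pole of order 3; residue ((4348377/2985472)*sqrt(7))*i.
At 4/3: a logarithmic branch point.

Denominator factor (ε**2 + 8*ε/11 + 4/11)^3: discriminant -112/121, complex-conjugate roots (-4/11) + ((2/11)*sqrt(7))*i and (-4/11) - ((2/11)*sqrt(7))*i; poles of order 3, moduli (2/11)*sqrt(11) and (2/11)*sqrt(11).
Branch term (-19/7)*log(1 - ε/(4/3)): its argument vanishes at ε = 4/3, a logarithmic branch point, modulus 4/3.
The radius of convergence is the smallest modulus among the singular points: (2/11)*sqrt(11).
The branch term is analytic at (-4/11) - ((2/11)*sqrt(7))*i and contributes nothing to the residue; only the rational part matters.
The factor ε**2 + 8*ε/11 + 4/11 splits as (ε - a)(ε - a') with a = (-4/11) - ((2/11)*sqrt(7))*i, a' = (-4/11) + ((2/11)*sqrt(7))*i. At the order-3 pole a set g(ε) = (ε - a)^3*(rational part) = [-9/17] / (ε - a')^3.
Order-3 pole: residue = g''(a)/2; g''((-4/11) - ((2/11)*sqrt(7))*i) = -((4348377/1492736)*sqrt(7))*i, so the residue is -((4348377/2985472)*sqrt(7))*i.
The branch term is analytic at (-4/11) + ((2/11)*sqrt(7))*i and contributes nothing to the residue; only the rational part matters.
The factor ε**2 + 8*ε/11 + 4/11 splits as (ε - a)(ε - a') with a = (-4/11) + ((2/11)*sqrt(7))*i, a' = (-4/11) - ((2/11)*sqrt(7))*i. At the order-3 pole a set g(ε) = (ε - a)^3*(rational part) = [-9/17] / (ε - a')^3.
Order-3 pole: residue = g''(a)/2; g''((-4/11) + ((2/11)*sqrt(7))*i) = ((4348377/1492736)*sqrt(7))*i, so the residue is ((4348377/2985472)*sqrt(7))*i.
List the singular points by increasing real part (a conjugate pair: the negative imaginary part first).


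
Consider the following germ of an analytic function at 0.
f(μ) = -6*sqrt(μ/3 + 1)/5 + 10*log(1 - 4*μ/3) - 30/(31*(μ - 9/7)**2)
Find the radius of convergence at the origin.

The radius of convergence is 3/4.

Denominator factor (μ - 9/7)^2: pole of order 2 at 9/7, modulus 9/7.
Branch term (10)*log(1 - μ/(3/4)): its argument vanishes at μ = 3/4, a logarithmic branch point, modulus 3/4.
Branch term (-6/5)*sqrt(1 - μ/(-3)): its argument vanishes at μ = -3, a square-root branch point, modulus 3.
The radius of convergence is the smallest modulus among the singular points: 3/4.


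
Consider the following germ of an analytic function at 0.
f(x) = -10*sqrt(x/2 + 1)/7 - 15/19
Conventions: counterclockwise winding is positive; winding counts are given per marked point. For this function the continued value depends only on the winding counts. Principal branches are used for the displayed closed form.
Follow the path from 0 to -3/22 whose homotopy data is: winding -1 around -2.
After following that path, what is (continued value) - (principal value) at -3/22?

The rational part is single-valued and drops out of the difference; each branch term changes only by its own monodromy.
(-10/7)*sqrt(1 - x/(-2)): winding -1 is odd, the square root flips sign, contributing -2*(-10/7)*sqrt(1 - (-3/22)/(-2)) = -2*(-10/7)*sqrt(41/44) = (10/77)*sqrt(451).
Summing the contributions at x = -3/22 gives (10/77)*sqrt(451).

Continued minus principal equals (10/77)*sqrt(451).


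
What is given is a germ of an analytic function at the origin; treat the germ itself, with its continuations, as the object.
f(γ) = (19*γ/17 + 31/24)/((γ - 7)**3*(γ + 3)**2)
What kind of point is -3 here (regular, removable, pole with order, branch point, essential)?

The denominator factor γ + 3 vanishes at -3 and appears to the power 2; the numerator there equals -841/408, nonzero, and no other factor vanishes.
Hence a pole whose order is the multiplicity, 2.

The point is a pole of order 2.


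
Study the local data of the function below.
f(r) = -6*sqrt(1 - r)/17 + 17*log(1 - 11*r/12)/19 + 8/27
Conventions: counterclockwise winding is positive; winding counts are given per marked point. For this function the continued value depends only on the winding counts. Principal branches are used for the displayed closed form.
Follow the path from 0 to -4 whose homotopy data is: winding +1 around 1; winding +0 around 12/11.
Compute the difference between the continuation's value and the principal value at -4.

Continued minus principal equals (12/17)*sqrt(5).

The rational part is single-valued and drops out of the difference; each branch term changes only by its own monodromy.
(-6/17)*sqrt(1 - r/(1)): winding +1 is odd, the square root flips sign, contributing -2*(-6/17)*sqrt(1 - (-4)/(1)) = -2*(-6/17)*sqrt(5) = (12/17)*sqrt(5).
(17/19)*log(1 - r/(12/11)): winding 0 around 12/11, so this term returns to its principal value, contribution 0.
Summing the contributions at r = -4 gives (12/17)*sqrt(5).


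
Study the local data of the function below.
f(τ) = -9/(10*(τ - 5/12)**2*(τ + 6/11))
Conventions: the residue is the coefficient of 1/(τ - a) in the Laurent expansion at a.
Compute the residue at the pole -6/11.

At the order-1 pole -6/11 set g(τ) = (τ - (-6/11))*f(τ) = -9/(10*(τ - 5/12)**2).
Simple pole: residue = g(a) at a = -6/11, which is -78408/80645.

The residue is -78408/80645.


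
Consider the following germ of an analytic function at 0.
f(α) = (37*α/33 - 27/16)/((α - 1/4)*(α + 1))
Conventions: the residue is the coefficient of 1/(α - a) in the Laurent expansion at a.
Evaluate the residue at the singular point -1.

At the order-1 pole -1 set g(α) = (α - (-1))*f(α) = (37*α/33 - 27/16)/(α - 1/4).
Simple pole: residue = g(a) at a = -1, which is 1483/660.

The residue is 1483/660.


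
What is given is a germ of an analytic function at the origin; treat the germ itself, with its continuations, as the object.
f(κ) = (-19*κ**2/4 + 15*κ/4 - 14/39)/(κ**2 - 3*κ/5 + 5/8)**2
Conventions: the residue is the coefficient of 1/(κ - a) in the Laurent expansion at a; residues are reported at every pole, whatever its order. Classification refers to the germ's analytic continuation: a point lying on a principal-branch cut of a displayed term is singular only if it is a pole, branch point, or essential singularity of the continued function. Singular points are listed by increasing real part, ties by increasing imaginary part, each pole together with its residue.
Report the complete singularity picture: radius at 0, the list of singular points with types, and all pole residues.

Radius of convergence at 0: (1/4)*sqrt(10).
At (3/10) - ((1/20)*sqrt(214))*i: a pole of order 2; residue -((343625/3572088)*sqrt(214))*i.
At (3/10) + ((1/20)*sqrt(214))*i: a pole of order 2; residue ((343625/3572088)*sqrt(214))*i.

Denominator factor (κ**2 - 3*κ/5 + 5/8)^2: discriminant -107/50, complex-conjugate roots (3/10) + ((1/20)*sqrt(214))*i and (3/10) - ((1/20)*sqrt(214))*i; poles of order 2, moduli (1/4)*sqrt(10) and (1/4)*sqrt(10).
The radius of convergence is the smallest modulus among the singular points: (1/4)*sqrt(10).
The factor κ**2 - 3*κ/5 + 5/8 splits as (κ - a)(κ - a') with a = (3/10) - ((1/20)*sqrt(214))*i, a' = (3/10) + ((1/20)*sqrt(214))*i. At the order-2 pole a set g(κ) = (κ - a)^2*f(κ) = [-19*κ**2/4 + 15*κ/4 - 14/39] / (κ - a')^2.
Order-2 pole: residue = g'(a); g'((3/10) - ((1/20)*sqrt(214))*i) = -((343625/3572088)*sqrt(214))*i, so the residue is -((343625/3572088)*sqrt(214))*i.
The factor κ**2 - 3*κ/5 + 5/8 splits as (κ - a)(κ - a') with a = (3/10) + ((1/20)*sqrt(214))*i, a' = (3/10) - ((1/20)*sqrt(214))*i. At the order-2 pole a set g(κ) = (κ - a)^2*f(κ) = [-19*κ**2/4 + 15*κ/4 - 14/39] / (κ - a')^2.
Order-2 pole: residue = g'(a); g'((3/10) + ((1/20)*sqrt(214))*i) = ((343625/3572088)*sqrt(214))*i, so the residue is ((343625/3572088)*sqrt(214))*i.
List the singular points by increasing real part (a conjugate pair: the negative imaginary part first).


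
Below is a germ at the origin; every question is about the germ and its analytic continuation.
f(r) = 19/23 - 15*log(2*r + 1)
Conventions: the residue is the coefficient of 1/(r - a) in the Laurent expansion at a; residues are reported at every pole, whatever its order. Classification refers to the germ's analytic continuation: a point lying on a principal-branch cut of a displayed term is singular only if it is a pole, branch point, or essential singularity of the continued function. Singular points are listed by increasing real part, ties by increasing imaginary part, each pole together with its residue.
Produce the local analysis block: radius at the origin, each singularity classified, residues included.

Radius of convergence at 0: 1/2.
At -1/2: a logarithmic branch point.

Branch term (-15)*log(1 - r/(-1/2)): its argument vanishes at r = -1/2, a logarithmic branch point, modulus 1/2.
The radius of convergence is the smallest modulus among the singular points: 1/2.


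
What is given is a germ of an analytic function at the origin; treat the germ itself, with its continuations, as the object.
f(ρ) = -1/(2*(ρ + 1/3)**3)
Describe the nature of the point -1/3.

The denominator factor ρ + 1/3 vanishes at -1/3 and appears to the power 3; the numerator there equals -1/2, nonzero, and no other factor vanishes.
Hence a pole whose order is the multiplicity, 3.

The point is a pole of order 3.


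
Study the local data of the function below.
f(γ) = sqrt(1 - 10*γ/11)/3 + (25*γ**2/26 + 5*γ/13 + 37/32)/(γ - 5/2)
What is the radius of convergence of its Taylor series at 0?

The radius of convergence is 11/10.

Denominator factor (γ - 5/2): pole of order 1 at 5/2, modulus 5/2.
Branch term (1/3)*sqrt(1 - γ/(11/10)): its argument vanishes at γ = 11/10, a square-root branch point, modulus 11/10.
The radius of convergence is the smallest modulus among the singular points: 11/10.


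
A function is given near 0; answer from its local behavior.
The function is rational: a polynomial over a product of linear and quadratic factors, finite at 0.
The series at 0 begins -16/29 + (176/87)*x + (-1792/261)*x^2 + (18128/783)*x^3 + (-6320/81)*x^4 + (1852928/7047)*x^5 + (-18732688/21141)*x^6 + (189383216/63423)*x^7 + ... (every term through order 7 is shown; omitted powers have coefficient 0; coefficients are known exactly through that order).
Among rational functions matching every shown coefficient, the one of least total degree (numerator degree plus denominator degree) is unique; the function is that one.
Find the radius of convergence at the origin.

The radius of convergence is 11/6 - (1/6)*sqrt(85).

No rational of total degree below 2 reproduces all 8 coefficients; solving the [0/2] Pade equations on them gives f(x) = -16/(29*(x**2 + 11*x/3 + 1)), whose expansion matches every shown term.
Denominator factor (x**2 + 11*x/3 + 1): discriminant 85/9, real irrational roots -11/6 + (1/6)*sqrt(85) and -11/6 - (1/6)*sqrt(85); poles of order 1, moduli 11/6 - (1/6)*sqrt(85) and 11/6 + (1/6)*sqrt(85).
The radius of convergence is the smallest modulus among the singular points: 11/6 - (1/6)*sqrt(85).


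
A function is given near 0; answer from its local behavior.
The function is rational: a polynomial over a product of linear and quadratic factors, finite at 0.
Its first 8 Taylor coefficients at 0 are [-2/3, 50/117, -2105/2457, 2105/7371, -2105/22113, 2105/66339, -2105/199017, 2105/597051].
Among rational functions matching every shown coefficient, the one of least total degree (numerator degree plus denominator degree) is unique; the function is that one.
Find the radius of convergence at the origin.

No rational of total degree below 3 reproduces all 8 coefficients; solving the [2/1] Pade equations on them gives f(w) = (-15*w**2/7 + 8*w/13 - 2)/(w + 3), whose expansion matches every shown term.
Denominator factor (w + 3): pole of order 1 at -3, modulus 3.
The radius of convergence is the smallest modulus among the singular points: 3.

The radius of convergence is 3.


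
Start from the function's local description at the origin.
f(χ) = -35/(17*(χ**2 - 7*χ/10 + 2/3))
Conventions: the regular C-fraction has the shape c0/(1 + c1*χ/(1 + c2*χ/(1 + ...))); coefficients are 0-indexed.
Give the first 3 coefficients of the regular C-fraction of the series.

Taylor coefficients (expand at 0): a_0 = -105/34, a_1 = -441/136, a_2 = 3339/2720.
c0 = a_0 = -105/34. Peel one level at a time: if S = 1 + c*χ/S' with S'(0) = 1, then c is the χ-coefficient of S and S' = c*χ/(S - 1).
S_1 = c0/f = 1 + (-21/20)*χ + (3/2)*χ^2 + ...; c1 = -21/20.
S_2 = c1*χ/(S_1 - 1) = 1 + (10/7)*χ + ...; c2 = 10/7.

The regular C-fraction coefficients are [-105/34, -21/20, 10/7].
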